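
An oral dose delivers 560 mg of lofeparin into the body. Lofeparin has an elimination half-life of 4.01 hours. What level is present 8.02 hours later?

140 mg

Elapsed time is 2 half-lives (8.02/4.01).
Each half-life halves the amount: 560 × (1/2)^2 = 560/4 = 140 mg.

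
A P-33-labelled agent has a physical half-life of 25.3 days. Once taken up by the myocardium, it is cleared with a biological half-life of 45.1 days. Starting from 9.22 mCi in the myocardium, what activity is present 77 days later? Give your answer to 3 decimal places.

1/t_eff = 1/t_phys + 1/t_biol = 1/25.3 + 1/45.1 = 0.061699 per day.
t_eff = 25.3 × 45.1 / (25.3 + 45.1) ≈ 16.208 days.
Remaining = 9.22 × (1/2)^(77/16.208) = 9.22 × (1/2)^4.7508 ≈ 0.34245 mCi.

0.342 mCi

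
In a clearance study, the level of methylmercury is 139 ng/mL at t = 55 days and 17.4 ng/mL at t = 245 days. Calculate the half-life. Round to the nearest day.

63 days

Over Δt = 245 − 55 = 190 days, the level fell by a factor of 139/17.4 ≈ 7.9885.
n = log₂(7.9885) ≈ 2.9979 half-lives, so t½ = 190/2.9979 ≈ 63.377 days.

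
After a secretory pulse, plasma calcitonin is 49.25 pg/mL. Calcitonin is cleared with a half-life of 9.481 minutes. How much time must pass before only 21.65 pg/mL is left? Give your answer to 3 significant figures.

Fraction remaining = 21.65/49.25 ≈ 0.43959.
n = log₂(49.25/21.65) = ln(2.2748)/ln 2 ≈ 1.1858 half-lives.
t = n × t½ = 1.1858 × 9.481 ≈ 11.242 minutes.

11.2 minutes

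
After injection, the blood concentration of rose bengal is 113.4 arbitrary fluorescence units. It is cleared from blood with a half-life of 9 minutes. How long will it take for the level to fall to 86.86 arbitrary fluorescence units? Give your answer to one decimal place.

Fraction remaining = 86.86/113.4 ≈ 0.76596.
n = log₂(113.4/86.86) = ln(1.3055)/ln 2 ≈ 0.38466 half-lives.
t = n × t½ = 0.38466 × 9 ≈ 3.4619 minutes.

3.5 minutes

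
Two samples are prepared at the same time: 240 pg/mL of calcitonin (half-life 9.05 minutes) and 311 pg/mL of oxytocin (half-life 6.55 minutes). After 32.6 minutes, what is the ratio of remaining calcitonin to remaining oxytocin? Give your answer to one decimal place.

2.0

calcitonin: 240 × (1/2)^(32.6/9.05) = 240 × (1/2)^3.6022 ≈ 19.762 pg/mL.
oxytocin: 311 × (1/2)^(32.6/6.55) = 311 × (1/2)^4.9771 ≈ 9.8743 pg/mL.
Ratio ≈ 19.762 / 9.8743 ≈ 2.0014.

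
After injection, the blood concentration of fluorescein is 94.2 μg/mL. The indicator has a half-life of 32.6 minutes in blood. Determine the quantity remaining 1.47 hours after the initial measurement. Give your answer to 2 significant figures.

14 μg/mL

Convert the elapsed time: 1.47 hours = 88.2 minutes.
Number of half-lives: n = 88.2/32.6 ≈ 2.7055.
Remaining = 94.2 × (1/2)^2.7055 = 94.2 × 0.15331 ≈ 14.441 μg/mL.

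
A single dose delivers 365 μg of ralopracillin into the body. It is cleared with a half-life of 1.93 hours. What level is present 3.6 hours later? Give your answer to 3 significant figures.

100 μg

Number of half-lives: n = 3.6/1.93 ≈ 1.8653.
Remaining = 365 × (1/2)^1.8653 = 365 × 0.27447 ≈ 100.18 μg.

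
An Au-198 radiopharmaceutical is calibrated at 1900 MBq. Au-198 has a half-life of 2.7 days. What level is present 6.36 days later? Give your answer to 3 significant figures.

371 MBq

Number of half-lives: n = 6.36/2.7 ≈ 2.3556.
Remaining = 1900 × (1/2)^2.3556 = 1900 × 0.19539 ≈ 371.25 MBq.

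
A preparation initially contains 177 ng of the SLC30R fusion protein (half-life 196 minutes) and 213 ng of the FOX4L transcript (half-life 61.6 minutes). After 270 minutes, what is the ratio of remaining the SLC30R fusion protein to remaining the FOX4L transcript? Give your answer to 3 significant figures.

SLC30R fusion protein: 177 × (1/2)^(270/196) = 177 × (1/2)^1.3776 ≈ 68.122 ng.
FOX4L transcript: 213 × (1/2)^(270/61.6) = 213 × (1/2)^4.3831 ≈ 10.208 ng.
Ratio ≈ 68.122 / 10.208 ≈ 6.6736.

6.67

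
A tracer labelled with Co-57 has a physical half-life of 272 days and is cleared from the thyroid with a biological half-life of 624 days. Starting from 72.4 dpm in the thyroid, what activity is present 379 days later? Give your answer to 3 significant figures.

18.1 dpm

1/t_eff = 1/t_phys + 1/t_biol = 1/272 + 1/624 = 0.005279 per day.
t_eff = 272 × 624 / (272 + 624) ≈ 189.43 days.
Remaining = 72.4 × (1/2)^(379/189.43) = 72.4 × (1/2)^2.0008 ≈ 18.091 dpm.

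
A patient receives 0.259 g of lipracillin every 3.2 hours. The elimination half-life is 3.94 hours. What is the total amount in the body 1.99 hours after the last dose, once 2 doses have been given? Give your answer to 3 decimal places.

0.286 g

The 2 doses were given 5.19, 1.99 hours ago.
Total = 0.259·(1/2)^(5.19/3.94) + 0.259·(1/2)^(1.99/3.94)
      = 0.10394 + 0.1825 ≈ 0.28643 g.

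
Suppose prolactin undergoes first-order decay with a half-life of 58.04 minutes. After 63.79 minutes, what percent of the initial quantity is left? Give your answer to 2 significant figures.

47%

n = 63.79/58.04 ≈ 1.0991 half-lives.
Fraction remaining = (1/2)^1.0991 ≈ 0.46682, i.e. 46.682%.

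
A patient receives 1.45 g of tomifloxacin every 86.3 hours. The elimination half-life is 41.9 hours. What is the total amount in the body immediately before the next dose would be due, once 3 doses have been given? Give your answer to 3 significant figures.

0.451 g

The 3 doses were given 258.9, 172.6, 86.3 hours ago.
Total = 1.45·(1/2)^(258.9/41.9) + 1.45·(1/2)^(172.6/41.9) + 1.45·(1/2)^(86.3/41.9)
      = 0.020013 + 0.083431 + 0.34781 ≈ 0.45126 g.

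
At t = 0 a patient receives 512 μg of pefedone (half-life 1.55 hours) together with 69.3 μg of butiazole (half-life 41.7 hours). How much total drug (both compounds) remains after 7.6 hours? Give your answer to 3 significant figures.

pefedone: 512 × (1/2)^(7.6/1.55) = 512 × (1/2)^4.9032 ≈ 17.11 μg.
butiazole: 69.3 × (1/2)^(7.6/41.7) = 69.3 × (1/2)^0.18225 ≈ 61.076 μg.
Total = 17.11 + 61.076 ≈ 78.186 μg.

78.2 μg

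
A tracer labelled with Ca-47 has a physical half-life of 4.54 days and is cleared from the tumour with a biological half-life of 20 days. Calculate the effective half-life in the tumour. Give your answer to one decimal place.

1/t_eff = 1/t_phys + 1/t_biol = 1/4.54 + 1/20 = 0.27026 per day.
t_eff = 4.54 × 20 / (4.54 + 20) ≈ 3.7001 days.

3.7 days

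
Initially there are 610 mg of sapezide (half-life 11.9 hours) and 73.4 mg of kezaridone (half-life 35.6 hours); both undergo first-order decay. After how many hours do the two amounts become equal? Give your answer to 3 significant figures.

54.6 hours

Set 610·(1/2)^(t/11.9) = 73.4·(1/2)^(t/35.6).
Taking log₂: log₂(610/73.4) = t·(1/11.9 − 1/35.6).
log₂(8.3106) = 3.055; 1/11.9 − 1/35.6 = 0.055944.
t = 3.055 / 0.055944 ≈ 54.608 hours.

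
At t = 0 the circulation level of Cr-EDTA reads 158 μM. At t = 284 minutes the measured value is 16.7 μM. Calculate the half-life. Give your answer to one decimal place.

87.6 minutes

A/A₀ = 16.7/158 ≈ 0.1057.
n = log₂(9.4611) ≈ 3.242 half-lives elapsed in 284 minutes.
t½ = 284/3.242 ≈ 87.6 minutes.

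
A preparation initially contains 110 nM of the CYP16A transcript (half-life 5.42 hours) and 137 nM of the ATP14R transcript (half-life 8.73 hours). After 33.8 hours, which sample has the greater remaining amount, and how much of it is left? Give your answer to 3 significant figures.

ATP14R transcript, 9.36 nM

CYP16A transcript: 110 × (1/2)^6.2362 ≈ 1.4592 nM.
ATP14R transcript: 137 × (1/2)^3.8717 ≈ 9.3588 nM.
ATP14R transcript has more remaining, at ≈ 9.3588 nM.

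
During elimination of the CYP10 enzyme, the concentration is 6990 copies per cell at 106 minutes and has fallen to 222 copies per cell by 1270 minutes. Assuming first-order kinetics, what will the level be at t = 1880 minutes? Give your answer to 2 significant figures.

36 copies per cell

Over Δt = 1270 − 106 = 1164 minutes, the level fell by a factor of 6990/222 ≈ 31.486.
n = log₂(31.486) ≈ 4.9767 half-lives, so t½ = 1164/4.9767 ≈ 233.89 minutes.
From t = 1270 to t = 1880: 222 × (1/2)^((1880−1270)/233.89) ≈ 36.413 copies per cell.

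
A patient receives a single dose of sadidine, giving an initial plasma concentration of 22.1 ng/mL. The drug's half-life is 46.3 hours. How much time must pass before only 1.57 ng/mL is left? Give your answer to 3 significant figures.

Fraction remaining = 1.57/22.1 ≈ 0.071041.
n = log₂(22.1/1.57) = ln(14.076)/ln 2 ≈ 3.8152 half-lives.
t = n × t½ = 3.8152 × 46.3 ≈ 176.64 hours.

177 hours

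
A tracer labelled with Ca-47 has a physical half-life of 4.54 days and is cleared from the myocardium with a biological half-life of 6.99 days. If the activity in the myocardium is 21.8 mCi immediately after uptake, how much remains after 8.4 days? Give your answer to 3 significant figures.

1/t_eff = 1/t_phys + 1/t_biol = 1/4.54 + 1/6.99 = 0.36333 per day.
t_eff = 4.54 × 6.99 / (4.54 + 6.99) ≈ 2.7524 days.
Remaining = 21.8 × (1/2)^(8.4/2.7524) = 21.8 × (1/2)^3.0519 ≈ 2.6286 mCi.

2.63 mCi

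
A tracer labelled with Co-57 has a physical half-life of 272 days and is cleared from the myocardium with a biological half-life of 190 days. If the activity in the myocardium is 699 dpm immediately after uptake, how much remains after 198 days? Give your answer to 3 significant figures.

205 dpm

1/t_eff = 1/t_phys + 1/t_biol = 1/272 + 1/190 = 0.0089396 per day.
t_eff = 272 × 190 / (272 + 190) ≈ 111.86 days.
Remaining = 699 × (1/2)^(198/111.86) = 699 × (1/2)^1.77 ≈ 204.95 dpm.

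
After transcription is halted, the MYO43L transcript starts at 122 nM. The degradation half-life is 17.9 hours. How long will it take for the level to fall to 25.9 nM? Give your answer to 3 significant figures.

40.0 hours

Fraction remaining = 25.9/122 ≈ 0.2123.
n = log₂(122/25.9) = ln(4.7104)/ln 2 ≈ 2.2359 half-lives.
t = n × t½ = 2.2359 × 17.9 ≈ 40.022 hours.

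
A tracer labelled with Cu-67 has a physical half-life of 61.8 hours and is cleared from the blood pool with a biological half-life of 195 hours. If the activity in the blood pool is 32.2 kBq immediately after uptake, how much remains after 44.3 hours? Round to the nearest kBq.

17 kBq

1/t_eff = 1/t_phys + 1/t_biol = 1/61.8 + 1/195 = 0.021309 per hour.
t_eff = 61.8 × 195 / (61.8 + 195) ≈ 46.928 hours.
Remaining = 32.2 × (1/2)^(44.3/46.928) = 32.2 × (1/2)^0.94401 ≈ 16.737 kBq.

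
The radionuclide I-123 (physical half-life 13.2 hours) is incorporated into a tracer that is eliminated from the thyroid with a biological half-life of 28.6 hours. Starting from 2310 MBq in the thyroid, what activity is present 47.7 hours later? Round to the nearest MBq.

59 MBq

1/t_eff = 1/t_phys + 1/t_biol = 1/13.2 + 1/28.6 = 0.11072 per hour.
t_eff = 13.2 × 28.6 / (13.2 + 28.6) ≈ 9.0316 hours.
Remaining = 2310 × (1/2)^(47.7/9.0316) = 2310 × (1/2)^5.2815 ≈ 59.392 MBq.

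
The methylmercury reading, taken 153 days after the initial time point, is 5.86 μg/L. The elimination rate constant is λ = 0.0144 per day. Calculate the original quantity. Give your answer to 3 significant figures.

t½ = ln 2 / λ = 0.69315 / 0.0144 ≈ 48.135 days.
Number of half-lives elapsed: n = 153/48.135 ≈ 3.1785.
A₀ = A × 2^n = 5.86 × 2^3.1785 = 5.86 × 9.0539 ≈ 53.056 μg/L.

53.1 μg/L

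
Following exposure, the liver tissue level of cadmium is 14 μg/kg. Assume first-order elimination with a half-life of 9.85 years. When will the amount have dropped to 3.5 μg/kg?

3.5/14 = 1/4, so 2 half-lives have elapsed.
t = 2 × 9.85 = 19.7 years.

19.7 years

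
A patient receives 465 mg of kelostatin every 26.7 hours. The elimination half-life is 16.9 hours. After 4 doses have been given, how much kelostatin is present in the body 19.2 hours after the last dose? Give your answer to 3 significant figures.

The 4 doses were given 99.3, 72.6, 45.9, 19.2 hours ago.
Total = 465·(1/2)^(99.3/16.9) + 465·(1/2)^(72.6/16.9) + 465·(1/2)^(45.9/16.9) + 465·(1/2)^(19.2/16.9)
      = 7.9192 + 23.674 + 70.772 + 211.57 ≈ 313.94 mg.

314 mg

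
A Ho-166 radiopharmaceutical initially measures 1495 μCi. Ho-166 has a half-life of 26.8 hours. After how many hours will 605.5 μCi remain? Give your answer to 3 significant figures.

34.9 hours

Fraction remaining = 605.5/1495 ≈ 0.40502.
n = log₂(1495/605.5) = ln(2.469)/ln 2 ≈ 1.3039 half-lives.
t = n × t½ = 1.3039 × 26.8 ≈ 34.946 hours.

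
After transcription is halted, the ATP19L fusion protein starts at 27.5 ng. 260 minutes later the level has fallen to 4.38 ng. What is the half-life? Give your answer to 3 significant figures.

A/A₀ = 4.38/27.5 ≈ 0.15927.
n = log₂(6.2785) ≈ 2.6504 half-lives elapsed in 260 minutes.
t½ = 260/2.6504 ≈ 98.097 minutes.

98.1 minutes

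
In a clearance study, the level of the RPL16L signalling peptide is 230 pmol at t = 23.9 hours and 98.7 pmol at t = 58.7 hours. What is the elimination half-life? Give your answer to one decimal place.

28.5 hours

Over Δt = 58.7 − 23.9 = 34.8 hours, the level fell by a factor of 230/98.7 ≈ 2.3303.
n = log₂(2.3303) ≈ 1.2205 half-lives, so t½ = 34.8/1.2205 ≈ 28.513 hours.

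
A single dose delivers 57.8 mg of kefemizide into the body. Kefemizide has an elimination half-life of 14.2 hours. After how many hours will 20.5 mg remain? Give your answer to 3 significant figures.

Fraction remaining = 20.5/57.8 ≈ 0.35467.
n = log₂(57.8/20.5) = ln(2.8195)/ln 2 ≈ 1.4954 half-lives.
t = n × t½ = 1.4954 × 14.2 ≈ 21.235 hours.

21.2 hours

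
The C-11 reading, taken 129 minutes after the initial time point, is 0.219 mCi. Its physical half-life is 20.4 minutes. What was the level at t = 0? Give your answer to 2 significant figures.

18 mCi

Number of half-lives elapsed: n = 129/20.4 ≈ 6.3235.
A₀ = A × 2^n = 0.219 × 2^6.3235 = 0.219 × 80.089 ≈ 17.539 mCi.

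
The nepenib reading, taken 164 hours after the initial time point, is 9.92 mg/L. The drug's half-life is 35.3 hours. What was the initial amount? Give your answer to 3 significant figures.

Number of half-lives elapsed: n = 164/35.3 ≈ 4.6459.
A₀ = A × 2^n = 9.92 × 2^4.6459 = 9.92 × 25.035 ≈ 248.35 mg/L.

248 mg/L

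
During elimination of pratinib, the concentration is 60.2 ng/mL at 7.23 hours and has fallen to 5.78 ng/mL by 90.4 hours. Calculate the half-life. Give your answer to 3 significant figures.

Over Δt = 90.4 − 7.23 = 83.17 hours, the level fell by a factor of 60.2/5.78 ≈ 10.415.
n = log₂(10.415) ≈ 3.3806 half-lives, so t½ = 83.17/3.3806 ≈ 24.602 hours.

24.6 hours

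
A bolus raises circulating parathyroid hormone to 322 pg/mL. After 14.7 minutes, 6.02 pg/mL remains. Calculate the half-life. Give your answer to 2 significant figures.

A/A₀ = 6.02/322 ≈ 0.018696.
n = log₂(53.488) ≈ 5.7412 half-lives elapsed in 14.7 minutes.
t½ = 14.7/5.7412 ≈ 2.5605 minutes.

2.6 minutes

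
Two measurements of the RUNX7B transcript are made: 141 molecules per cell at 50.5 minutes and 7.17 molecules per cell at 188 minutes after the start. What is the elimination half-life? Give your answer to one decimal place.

Over Δt = 188 − 50.5 = 137.5 minutes, the level fell by a factor of 141/7.17 ≈ 19.665.
n = log₂(19.665) ≈ 4.2976 half-lives, so t½ = 137.5/4.2976 ≈ 31.995 minutes.

32.0 minutes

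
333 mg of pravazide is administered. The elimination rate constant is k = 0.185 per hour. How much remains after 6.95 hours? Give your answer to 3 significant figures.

92.1 mg

t½ = ln 2 / k = 0.69315 / 0.185 ≈ 3.7467 hours.
Number of half-lives: n = 6.95/3.7467 ≈ 1.8549.
Remaining = 333 × (1/2)^1.8549 = 333 × 0.27644 ≈ 92.056 mg.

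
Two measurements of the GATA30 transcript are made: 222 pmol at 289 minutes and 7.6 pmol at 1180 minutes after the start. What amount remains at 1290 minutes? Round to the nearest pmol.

Over Δt = 1180 − 289 = 891 minutes, the level fell by a factor of 222/7.6 ≈ 29.211.
n = log₂(29.211) ≈ 4.8684 half-lives, so t½ = 891/4.8684 ≈ 183.02 minutes.
From t = 1180 to t = 1290: 7.6 × (1/2)^((1290−1180)/183.02) ≈ 5.0105 pmol.

5 pmol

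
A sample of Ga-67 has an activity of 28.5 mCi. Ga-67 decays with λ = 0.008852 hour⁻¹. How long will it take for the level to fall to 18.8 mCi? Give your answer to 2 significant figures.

47 hours

t½ = ln 2 / λ = 0.69315 / 0.008852 ≈ 78.304 hours.
Fraction remaining = 18.8/28.5 ≈ 0.65965.
n = log₂(28.5/18.8) = ln(1.516)/ln 2 ≈ 0.60023 half-lives.
t = n × t½ = 0.60023 × 78.304 ≈ 47 hours.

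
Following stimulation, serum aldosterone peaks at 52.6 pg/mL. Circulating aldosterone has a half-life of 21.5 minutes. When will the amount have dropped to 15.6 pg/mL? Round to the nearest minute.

Fraction remaining = 15.6/52.6 ≈ 0.29658.
n = log₂(52.6/15.6) = ln(3.3718)/ln 2 ≈ 1.7535 half-lives.
t = n × t½ = 1.7535 × 21.5 ≈ 37.701 minutes.

38 minutes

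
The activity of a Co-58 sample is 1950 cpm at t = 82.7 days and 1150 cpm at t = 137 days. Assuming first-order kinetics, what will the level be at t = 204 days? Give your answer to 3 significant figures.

Over Δt = 137 − 82.7 = 54.3 days, the level fell by a factor of 1950/1150 ≈ 1.6957.
n = log₂(1.6957) ≈ 0.76184 half-lives, so t½ = 54.3/0.76184 ≈ 71.275 days.
From t = 137 to t = 204: 1150 × (1/2)^((204−137)/71.275) ≈ 599.41 cpm.

599 cpm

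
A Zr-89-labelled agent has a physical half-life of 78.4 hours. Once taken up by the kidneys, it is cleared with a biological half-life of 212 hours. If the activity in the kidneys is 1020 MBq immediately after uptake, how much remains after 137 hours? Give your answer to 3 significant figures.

1/t_eff = 1/t_phys + 1/t_biol = 1/78.4 + 1/212 = 0.017472 per hour.
t_eff = 78.4 × 212 / (78.4 + 212) ≈ 57.234 hours.
Remaining = 1020 × (1/2)^(137/57.234) = 1020 × (1/2)^2.3937 ≈ 194.1 MBq.

194 MBq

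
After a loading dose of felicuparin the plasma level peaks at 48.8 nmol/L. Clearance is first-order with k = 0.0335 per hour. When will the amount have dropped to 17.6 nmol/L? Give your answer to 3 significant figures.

30.4 hours

t½ = ln 2 / k = 0.69315 / 0.0335 ≈ 20.691 hours.
Fraction remaining = 17.6/48.8 ≈ 0.36066.
n = log₂(48.8/17.6) = ln(2.7727)/ln 2 ≈ 1.4713 half-lives.
t = n × t½ = 1.4713 × 20.691 ≈ 30.443 hours.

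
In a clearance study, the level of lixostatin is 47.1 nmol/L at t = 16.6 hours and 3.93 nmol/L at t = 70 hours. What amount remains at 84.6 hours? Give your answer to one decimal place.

2.0 nmol/L

Over Δt = 70 − 16.6 = 53.4 hours, the level fell by a factor of 47.1/3.93 ≈ 11.985.
n = log₂(11.985) ≈ 3.5831 half-lives, so t½ = 53.4/3.5831 ≈ 14.903 hours.
From t = 70 to t = 84.6: 3.93 × (1/2)^((84.6−70)/14.903) ≈ 1.9929 nmol/L.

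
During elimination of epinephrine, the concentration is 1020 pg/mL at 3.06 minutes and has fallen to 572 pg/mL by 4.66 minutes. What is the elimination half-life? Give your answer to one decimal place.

Over Δt = 4.66 − 3.06 = 1.6 minutes, the level fell by a factor of 1020/572 ≈ 1.7832.
n = log₂(1.7832) ≈ 0.83448 half-lives, so t½ = 1.6/0.83448 ≈ 1.9174 minutes.

1.9 minutes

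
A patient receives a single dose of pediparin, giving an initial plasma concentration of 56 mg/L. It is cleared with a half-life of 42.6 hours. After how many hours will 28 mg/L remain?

42.6 hours

28/56 = 1/2, so 1 half-life has elapsed.
t = 1 × 42.6 = 42.6 hours.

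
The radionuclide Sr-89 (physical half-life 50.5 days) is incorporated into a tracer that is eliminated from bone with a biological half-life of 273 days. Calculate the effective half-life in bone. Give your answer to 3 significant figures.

42.6 days

1/t_eff = 1/t_phys + 1/t_biol = 1/50.5 + 1/273 = 0.023465 per day.
t_eff = 50.5 × 273 / (50.5 + 273) ≈ 42.617 days.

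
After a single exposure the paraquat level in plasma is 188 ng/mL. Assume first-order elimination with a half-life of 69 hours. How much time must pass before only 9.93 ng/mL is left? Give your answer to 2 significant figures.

290 hours

Fraction remaining = 9.93/188 ≈ 0.052819.
n = log₂(188/9.93) = ln(18.933)/ln 2 ≈ 4.2428 half-lives.
t = n × t½ = 4.2428 × 69 ≈ 292.75 hours.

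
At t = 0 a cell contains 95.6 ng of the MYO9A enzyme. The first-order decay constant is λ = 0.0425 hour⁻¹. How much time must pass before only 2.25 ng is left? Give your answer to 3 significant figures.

t½ = ln 2 / λ = 0.69315 / 0.0425 ≈ 16.309 hours.
Fraction remaining = 2.25/95.6 ≈ 0.023536.
n = log₂(95.6/2.25) = ln(42.489)/ln 2 ≈ 5.409 half-lives.
t = n × t½ = 5.409 × 16.309 ≈ 88.217 hours.

88.2 hours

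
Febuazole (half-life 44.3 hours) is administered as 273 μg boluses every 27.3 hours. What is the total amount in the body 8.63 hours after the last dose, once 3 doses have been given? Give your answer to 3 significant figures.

The 3 doses were given 63.23, 35.93, 8.63 hours ago.
Total = 273·(1/2)^(63.23/44.3) + 273·(1/2)^(35.93/44.3) + 273·(1/2)^(8.63/44.3)
      = 101.51 + 155.6 + 238.52 ≈ 495.62 μg.

496 μg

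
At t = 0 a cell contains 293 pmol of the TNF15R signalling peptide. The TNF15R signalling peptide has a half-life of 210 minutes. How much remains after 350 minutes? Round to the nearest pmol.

92 pmol

Number of half-lives: n = 350/210 ≈ 1.6667.
Remaining = 293 × (1/2)^1.6667 = 293 × 0.31498 ≈ 92.289 pmol.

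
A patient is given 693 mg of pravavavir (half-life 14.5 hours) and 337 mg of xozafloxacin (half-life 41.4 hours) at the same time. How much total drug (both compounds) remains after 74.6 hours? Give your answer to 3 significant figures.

pravavavir: 693 × (1/2)^(74.6/14.5) = 693 × (1/2)^5.1448 ≈ 19.588 mg.
xozafloxacin: 337 × (1/2)^(74.6/41.4) = 337 × (1/2)^1.8019 ≈ 96.648 mg.
Total = 19.588 + 96.648 ≈ 116.24 mg.

116 mg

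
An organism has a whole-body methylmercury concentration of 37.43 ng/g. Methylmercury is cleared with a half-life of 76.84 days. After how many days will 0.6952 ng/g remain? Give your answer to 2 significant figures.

440 days

Fraction remaining = 0.6952/37.43 ≈ 0.018573.
n = log₂(37.43/0.6952) = ln(53.841)/ln 2 ≈ 5.7506 half-lives.
t = n × t½ = 5.7506 × 76.84 ≈ 441.88 days.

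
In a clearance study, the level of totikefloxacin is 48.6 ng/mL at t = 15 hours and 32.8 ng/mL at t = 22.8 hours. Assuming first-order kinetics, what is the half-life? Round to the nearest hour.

Over Δt = 22.8 − 15 = 7.8 hours, the level fell by a factor of 48.6/32.8 ≈ 1.4817.
n = log₂(1.4817) ≈ 0.56726 half-lives, so t½ = 7.8/0.56726 ≈ 13.75 hours.

14 hours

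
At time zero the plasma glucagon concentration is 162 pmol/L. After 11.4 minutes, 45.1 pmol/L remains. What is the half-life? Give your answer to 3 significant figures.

6.18 minutes

A/A₀ = 45.1/162 ≈ 0.2784.
n = log₂(3.592) ≈ 1.8448 half-lives elapsed in 11.4 minutes.
t½ = 11.4/1.8448 ≈ 6.1796 minutes.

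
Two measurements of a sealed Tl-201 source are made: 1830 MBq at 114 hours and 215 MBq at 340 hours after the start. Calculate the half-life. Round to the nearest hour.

73 hours

Over Δt = 340 − 114 = 226 hours, the level fell by a factor of 1830/215 ≈ 8.5116.
n = log₂(8.5116) ≈ 3.0894 half-lives, so t½ = 226/3.0894 ≈ 73.153 hours.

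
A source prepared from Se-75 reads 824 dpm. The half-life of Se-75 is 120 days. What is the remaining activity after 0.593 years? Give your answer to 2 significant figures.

240 dpm

Convert the elapsed time: 0.593 years = 216.445 days.
Number of half-lives: n = 216.445/120 ≈ 1.8037.
Remaining = 824 × (1/2)^1.8037 = 824 × 0.28644 ≈ 236.02 dpm.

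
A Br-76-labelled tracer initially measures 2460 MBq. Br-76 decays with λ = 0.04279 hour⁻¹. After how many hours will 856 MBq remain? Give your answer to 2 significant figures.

t½ = ln 2 / λ = 0.69315 / 0.04279 ≈ 16.199 hours.
Fraction remaining = 856/2460 ≈ 0.34797.
n = log₂(2460/856) = ln(2.8738)/ln 2 ≈ 1.523 half-lives.
t = n × t½ = 1.523 × 16.199 ≈ 24.67 hours.

25 hours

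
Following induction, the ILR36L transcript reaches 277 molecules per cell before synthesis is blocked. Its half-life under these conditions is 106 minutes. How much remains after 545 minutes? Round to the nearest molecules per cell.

8 molecules per cell

Number of half-lives: n = 545/106 ≈ 5.1415.
Remaining = 277 × (1/2)^5.1415 = 277 × 0.02833 ≈ 7.8475 molecules per cell.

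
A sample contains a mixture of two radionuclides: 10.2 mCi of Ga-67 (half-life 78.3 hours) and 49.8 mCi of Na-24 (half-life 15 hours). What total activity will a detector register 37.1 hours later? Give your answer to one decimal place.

Ga-67: 10.2 × (1/2)^(37.1/78.3) = 10.2 × (1/2)^0.47382 ≈ 7.3446 mCi.
Na-24: 49.8 × (1/2)^(37.1/15) = 49.8 × (1/2)^2.4733 ≈ 8.9677 mCi.
Total = 7.3446 + 8.9677 ≈ 16.312 mCi.

16.3 mCi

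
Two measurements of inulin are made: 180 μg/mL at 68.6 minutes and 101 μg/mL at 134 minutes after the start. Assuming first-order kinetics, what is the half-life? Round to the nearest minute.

Over Δt = 134 − 68.6 = 65.4 minutes, the level fell by a factor of 180/101 ≈ 1.7822.
n = log₂(1.7822) ≈ 0.83364 half-lives, so t½ = 65.4/0.83364 ≈ 78.451 minutes.

78 minutes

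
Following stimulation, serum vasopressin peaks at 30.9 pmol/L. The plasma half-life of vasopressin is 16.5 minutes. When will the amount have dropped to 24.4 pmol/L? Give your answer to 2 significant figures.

5.6 minutes

Fraction remaining = 24.4/30.9 ≈ 0.78964.
n = log₂(30.9/24.4) = ln(1.2664)/ln 2 ≈ 0.34073 half-lives.
t = n × t½ = 0.34073 × 16.5 ≈ 5.622 minutes.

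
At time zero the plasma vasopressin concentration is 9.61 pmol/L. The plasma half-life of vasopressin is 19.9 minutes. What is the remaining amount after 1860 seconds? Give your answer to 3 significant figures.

Convert the elapsed time: 1860 seconds = 31 minutes.
Number of half-lives: n = 31/19.9 ≈ 1.5578.
Remaining = 9.61 × (1/2)^1.5578 = 9.61 × 0.33967 ≈ 3.2642 pmol/L.

3.26 pmol/L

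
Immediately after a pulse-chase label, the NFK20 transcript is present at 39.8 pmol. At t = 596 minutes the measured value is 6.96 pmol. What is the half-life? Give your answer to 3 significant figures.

237 minutes

A/A₀ = 6.96/39.8 ≈ 0.17487.
n = log₂(5.7184) ≈ 2.5156 half-lives elapsed in 596 minutes.
t½ = 596/2.5156 ≈ 236.92 minutes.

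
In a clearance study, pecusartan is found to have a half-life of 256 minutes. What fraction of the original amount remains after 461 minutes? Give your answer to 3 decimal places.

n = 461/256 ≈ 1.8008 half-lives.
Fraction remaining = (1/2)^1.8008 ≈ 0.28702.

0.287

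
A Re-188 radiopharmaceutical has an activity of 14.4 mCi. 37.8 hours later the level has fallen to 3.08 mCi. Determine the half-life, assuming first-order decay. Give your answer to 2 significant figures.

17 hours

A/A₀ = 3.08/14.4 ≈ 0.21389.
n = log₂(4.6753) ≈ 2.2251 half-lives elapsed in 37.8 hours.
t½ = 37.8/2.2251 ≈ 16.988 hours.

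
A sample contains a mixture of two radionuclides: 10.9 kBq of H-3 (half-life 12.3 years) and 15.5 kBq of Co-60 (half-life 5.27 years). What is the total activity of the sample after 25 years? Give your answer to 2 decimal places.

3.24 kBq

H-3: 10.9 × (1/2)^(25/12.3) = 10.9 × (1/2)^2.0325 ≈ 2.6643 kBq.
Co-60: 15.5 × (1/2)^(25/5.27) = 15.5 × (1/2)^4.7438 ≈ 0.57849 kBq.
Total = 2.6643 + 0.57849 ≈ 3.2428 kBq.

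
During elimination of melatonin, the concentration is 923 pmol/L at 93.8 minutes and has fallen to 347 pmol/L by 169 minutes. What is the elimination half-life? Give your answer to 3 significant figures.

53.3 minutes

Over Δt = 169 − 93.8 = 75.2 minutes, the level fell by a factor of 923/347 ≈ 2.6599.
n = log₂(2.6599) ≈ 1.4114 half-lives, so t½ = 75.2/1.4114 ≈ 53.281 minutes.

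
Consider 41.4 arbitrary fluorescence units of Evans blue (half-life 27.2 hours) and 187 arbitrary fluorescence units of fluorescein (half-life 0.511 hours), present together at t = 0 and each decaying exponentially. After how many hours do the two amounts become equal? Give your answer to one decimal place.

Set 41.4·(1/2)^(t/27.2) = 187·(1/2)^(t/0.511).
Taking log₂: log₂(41.4/187) = t·(1/27.2 − 1/0.511).
log₂(0.22139) = -2.1753; 1/27.2 − 1/0.511 = -1.9202.
t = -2.1753 / -1.9202 ≈ 1.1329 hours.

1.1 hours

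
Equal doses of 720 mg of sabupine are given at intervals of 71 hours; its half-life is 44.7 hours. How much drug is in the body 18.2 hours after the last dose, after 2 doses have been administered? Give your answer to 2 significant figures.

720 mg

The 2 doses were given 89.2, 18.2 hours ago.
Total = 720·(1/2)^(89.2/44.7) + 720·(1/2)^(18.2/44.7)
      = 180.56 + 542.96 ≈ 723.52 mg.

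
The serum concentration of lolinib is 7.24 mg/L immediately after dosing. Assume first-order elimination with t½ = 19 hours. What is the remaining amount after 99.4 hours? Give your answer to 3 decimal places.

0.193 mg/L

Number of half-lives: n = 99.4/19 ≈ 5.2316.
Remaining = 7.24 × (1/2)^5.2316 = 7.24 × 0.026616 ≈ 0.1927 mg/L.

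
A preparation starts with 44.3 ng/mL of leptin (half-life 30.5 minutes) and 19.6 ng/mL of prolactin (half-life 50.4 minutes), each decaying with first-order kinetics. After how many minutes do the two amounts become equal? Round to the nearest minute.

Set 44.3·(1/2)^(t/30.5) = 19.6·(1/2)^(t/50.4).
Taking log₂: log₂(44.3/19.6) = t·(1/30.5 − 1/50.4).
log₂(2.2602) = 1.1765; 1/30.5 − 1/50.4 = 0.012946.
t = 1.1765 / 0.012946 ≈ 90.877 minutes.

91 minutes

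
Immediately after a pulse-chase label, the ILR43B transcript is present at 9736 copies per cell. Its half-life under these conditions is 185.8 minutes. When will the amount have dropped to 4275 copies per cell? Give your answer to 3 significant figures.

221 minutes

Fraction remaining = 4275/9736 ≈ 0.43909.
n = log₂(9736/4275) = ln(2.2774)/ln 2 ≈ 1.1874 half-lives.
t = n × t½ = 1.1874 × 185.8 ≈ 220.62 minutes.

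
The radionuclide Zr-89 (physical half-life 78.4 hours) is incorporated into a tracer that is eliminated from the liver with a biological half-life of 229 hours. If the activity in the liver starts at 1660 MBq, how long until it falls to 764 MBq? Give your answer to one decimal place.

65.4 hours

1/t_eff = 1/t_phys + 1/t_biol = 1/78.4 + 1/229 = 0.017122 per hour.
t_eff = 78.4 × 229 / (78.4 + 229) ≈ 58.405 hours.
n = log₂(1660/764) ≈ 1.1195; t = 1.1195 × 58.405 ≈ 65.386 hours.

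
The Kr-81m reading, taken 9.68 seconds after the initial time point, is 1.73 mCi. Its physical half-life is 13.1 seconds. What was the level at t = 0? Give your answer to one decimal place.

Number of half-lives elapsed: n = 9.68/13.1 ≈ 0.73893.
A₀ = A × 2^n = 1.73 × 2^0.73893 = 1.73 × 1.6689 ≈ 2.8873 mCi.

2.9 mCi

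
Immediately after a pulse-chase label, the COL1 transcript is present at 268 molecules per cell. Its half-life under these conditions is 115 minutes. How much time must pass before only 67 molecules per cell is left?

67/268 = 1/4, so 2 half-lives have elapsed.
t = 2 × 115 = 230 minutes.

230 minutes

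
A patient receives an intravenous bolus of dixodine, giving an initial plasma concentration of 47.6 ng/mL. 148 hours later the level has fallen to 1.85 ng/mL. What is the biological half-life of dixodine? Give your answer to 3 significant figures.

A/A₀ = 1.85/47.6 ≈ 0.038866.
n = log₂(25.73) ≈ 4.6854 half-lives elapsed in 148 hours.
t½ = 148/4.6854 ≈ 31.588 hours.

31.6 hours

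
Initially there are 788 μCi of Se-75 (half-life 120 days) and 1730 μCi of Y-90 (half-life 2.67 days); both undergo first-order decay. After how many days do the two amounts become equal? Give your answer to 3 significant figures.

Set 788·(1/2)^(t/120) = 1730·(1/2)^(t/2.67).
Taking log₂: log₂(788/1730) = t·(1/120 − 1/2.67).
log₂(0.45549) = -1.1345; 1/120 − 1/2.67 = -0.3662.
t = -1.1345 / -0.3662 ≈ 3.0981 days.

3.10 days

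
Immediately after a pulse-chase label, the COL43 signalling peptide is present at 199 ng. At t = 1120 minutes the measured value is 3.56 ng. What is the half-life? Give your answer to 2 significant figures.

190 minutes

A/A₀ = 3.56/199 ≈ 0.017889.
n = log₂(55.899) ≈ 5.8047 half-lives elapsed in 1120 minutes.
t½ = 1120/5.8047 ≈ 192.95 minutes.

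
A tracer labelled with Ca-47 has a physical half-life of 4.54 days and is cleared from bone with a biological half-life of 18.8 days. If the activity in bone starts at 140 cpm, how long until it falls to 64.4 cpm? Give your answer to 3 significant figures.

4.10 days

1/t_eff = 1/t_phys + 1/t_biol = 1/4.54 + 1/18.8 = 0.27346 per day.
t_eff = 4.54 × 18.8 / (4.54 + 18.8) ≈ 3.6569 days.
n = log₂(140/64.4) ≈ 1.1203; t = 1.1203 × 3.6569 ≈ 4.0968 days.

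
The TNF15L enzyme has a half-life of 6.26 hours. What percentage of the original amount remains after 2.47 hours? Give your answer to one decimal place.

n = 2.47/6.26 ≈ 0.39457 half-lives.
Fraction remaining = (1/2)^0.39457 ≈ 0.76072, i.e. 76.072%.

76.1%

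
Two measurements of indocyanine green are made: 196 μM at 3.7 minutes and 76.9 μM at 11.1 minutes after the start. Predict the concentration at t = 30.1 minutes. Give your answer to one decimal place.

Over Δt = 11.1 − 3.7 = 7.4 minutes, the level fell by a factor of 196/76.9 ≈ 2.5488.
n = log₂(2.5488) ≈ 1.3498 half-lives, so t½ = 7.4/1.3498 ≈ 5.4823 minutes.
From t = 11.1 to t = 30.1: 76.9 × (1/2)^((30.1−11.1)/5.4823) ≈ 6.9606 μM.

7.0 μM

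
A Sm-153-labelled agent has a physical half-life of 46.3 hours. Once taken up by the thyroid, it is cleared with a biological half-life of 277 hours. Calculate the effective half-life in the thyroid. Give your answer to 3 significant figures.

1/t_eff = 1/t_phys + 1/t_biol = 1/46.3 + 1/277 = 0.025208 per hour.
t_eff = 46.3 × 277 / (46.3 + 277) ≈ 39.669 hours.

39.7 hours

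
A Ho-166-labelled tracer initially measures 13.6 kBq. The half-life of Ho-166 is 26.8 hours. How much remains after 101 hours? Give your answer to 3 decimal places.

Number of half-lives: n = 101/26.8 ≈ 3.7687.
Remaining = 13.6 × (1/2)^3.7687 = 13.6 × 0.07337 ≈ 0.99784 kBq.

0.998 kBq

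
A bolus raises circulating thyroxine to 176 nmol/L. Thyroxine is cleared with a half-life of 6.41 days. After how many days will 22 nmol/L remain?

22/176 = 1/8, so 3 half-lives have elapsed.
t = 3 × 6.41 = 19.23 days.

19.23 days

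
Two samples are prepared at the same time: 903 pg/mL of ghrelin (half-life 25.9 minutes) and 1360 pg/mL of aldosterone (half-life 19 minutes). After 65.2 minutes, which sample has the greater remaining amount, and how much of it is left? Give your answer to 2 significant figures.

ghrelin, 160 pg/mL

ghrelin: 903 × (1/2)^2.5174 ≈ 157.72 pg/mL.
aldosterone: 1360 × (1/2)^3.4316 ≈ 126.05 pg/mL.
Ghrelin has more remaining, at ≈ 157.72 pg/mL.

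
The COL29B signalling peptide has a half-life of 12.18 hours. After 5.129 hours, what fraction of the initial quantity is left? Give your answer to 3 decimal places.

n = 5.129/12.18 ≈ 0.4211 half-lives.
Fraction remaining = (1/2)^0.4211 ≈ 0.74685.

0.747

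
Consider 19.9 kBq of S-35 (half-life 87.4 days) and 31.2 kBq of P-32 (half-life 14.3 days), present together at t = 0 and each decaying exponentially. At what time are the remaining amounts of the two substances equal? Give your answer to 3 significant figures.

11.1 days

Set 19.9·(1/2)^(t/87.4) = 31.2·(1/2)^(t/14.3).
Taking log₂: log₂(19.9/31.2) = t·(1/87.4 − 1/14.3).
log₂(0.63782) = -0.64878; 1/87.4 − 1/14.3 = -0.058488.
t = -0.64878 / -0.058488 ≈ 11.092 days.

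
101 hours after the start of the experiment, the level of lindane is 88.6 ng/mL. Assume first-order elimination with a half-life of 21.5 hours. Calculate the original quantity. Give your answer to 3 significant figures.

2300 ng/mL

Number of half-lives elapsed: n = 101/21.5 ≈ 4.6977.
A₀ = A × 2^n = 88.6 × 2^4.6977 = 88.6 × 25.95 ≈ 2299.2 ng/mL.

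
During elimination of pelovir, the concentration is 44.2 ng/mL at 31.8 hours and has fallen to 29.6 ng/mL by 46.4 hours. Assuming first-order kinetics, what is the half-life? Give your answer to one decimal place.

25.2 hours

Over Δt = 46.4 − 31.8 = 14.6 hours, the level fell by a factor of 44.2/29.6 ≈ 1.4932.
n = log₂(1.4932) ≈ 0.57845 half-lives, so t½ = 14.6/0.57845 ≈ 25.24 hours.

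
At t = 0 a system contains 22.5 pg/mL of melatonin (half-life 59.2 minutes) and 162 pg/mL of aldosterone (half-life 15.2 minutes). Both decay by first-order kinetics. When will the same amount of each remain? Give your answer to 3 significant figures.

Set 22.5·(1/2)^(t/59.2) = 162·(1/2)^(t/15.2).
Taking log₂: log₂(22.5/162) = t·(1/59.2 − 1/15.2).
log₂(0.13889) = -2.848; 1/59.2 − 1/15.2 = -0.048898.
t = -2.848 / -0.048898 ≈ 58.244 minutes.

58.2 minutes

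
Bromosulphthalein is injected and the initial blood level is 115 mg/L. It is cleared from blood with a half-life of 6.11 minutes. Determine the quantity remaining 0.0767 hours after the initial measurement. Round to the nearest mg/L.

68 mg/L

Convert the elapsed time: 0.0767 hours = 4.602 minutes.
Number of half-lives: n = 4.602/6.11 ≈ 0.75319.
Remaining = 115 × (1/2)^0.75319 = 115 × 0.59329 ≈ 68.228 mg/L.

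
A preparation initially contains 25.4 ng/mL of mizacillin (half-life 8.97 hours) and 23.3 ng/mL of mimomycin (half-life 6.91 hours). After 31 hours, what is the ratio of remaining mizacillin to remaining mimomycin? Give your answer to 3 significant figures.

mizacillin: 25.4 × (1/2)^(31/8.97) = 25.4 × (1/2)^3.456 ≈ 2.3146 ng/mL.
mimomycin: 23.3 × (1/2)^(31/6.91) = 23.3 × (1/2)^4.4863 ≈ 1.0396 ng/mL.
Ratio ≈ 2.3146 / 1.0396 ≈ 2.2265.

2.23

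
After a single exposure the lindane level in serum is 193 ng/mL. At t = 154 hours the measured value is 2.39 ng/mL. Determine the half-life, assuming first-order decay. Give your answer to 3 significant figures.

24.3 hours

A/A₀ = 2.39/193 ≈ 0.012383.
n = log₂(80.753) ≈ 6.3354 half-lives elapsed in 154 hours.
t½ = 154/6.3354 ≈ 24.308 hours.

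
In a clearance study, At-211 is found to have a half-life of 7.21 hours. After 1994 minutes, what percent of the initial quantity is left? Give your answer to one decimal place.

1994 minutes = 33.2333 hours.
n = 33.2333/7.21 ≈ 4.6093 half-lives.
Fraction remaining = (1/2)^4.6093 ≈ 0.040969, i.e. 4.0969%.

4.1%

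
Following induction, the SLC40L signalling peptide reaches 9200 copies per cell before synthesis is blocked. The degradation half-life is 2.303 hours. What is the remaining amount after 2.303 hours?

Elapsed time is 1 half-life (2.303/2.303).
Each half-life halves the amount: 9200 × (1/2)^1 = 9200/2 = 4600 copies per cell.

4600 copies per cell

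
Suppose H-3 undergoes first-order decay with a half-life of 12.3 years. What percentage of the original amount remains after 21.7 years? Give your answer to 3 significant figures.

n = 21.7/12.3 ≈ 1.7642 half-lives.
Fraction remaining = (1/2)^1.7642 ≈ 0.29438, i.e. 29.438%.

29.4%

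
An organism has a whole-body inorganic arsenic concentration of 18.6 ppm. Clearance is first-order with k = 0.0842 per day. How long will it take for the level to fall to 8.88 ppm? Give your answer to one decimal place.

t½ = ln 2 / k = 0.69315 / 0.0842 ≈ 8.2322 days.
Fraction remaining = 8.88/18.6 ≈ 0.47742.
n = log₂(18.6/8.88) = ln(2.0946)/ln 2 ≈ 1.0667 half-lives.
t = n × t½ = 1.0667 × 8.2322 ≈ 8.781 days.

8.8 days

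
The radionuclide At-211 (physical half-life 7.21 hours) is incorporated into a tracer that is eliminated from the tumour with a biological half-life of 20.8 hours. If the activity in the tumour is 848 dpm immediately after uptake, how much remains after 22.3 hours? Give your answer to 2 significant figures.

1/t_eff = 1/t_phys + 1/t_biol = 1/7.21 + 1/20.8 = 0.18677 per hour.
t_eff = 7.21 × 20.8 / (7.21 + 20.8) ≈ 5.3541 hours.
Remaining = 848 × (1/2)^(22.3/5.3541) = 848 × (1/2)^4.165 ≈ 47.271 dpm.

47 dpm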